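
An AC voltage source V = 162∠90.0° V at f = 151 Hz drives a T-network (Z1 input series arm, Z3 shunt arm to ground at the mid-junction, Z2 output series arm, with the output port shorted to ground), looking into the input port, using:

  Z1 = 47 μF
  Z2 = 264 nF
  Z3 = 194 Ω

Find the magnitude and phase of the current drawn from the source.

Step 1 — Angular frequency: ω = 2π·f = 2π·151 = 948.8 rad/s.
Step 2 — Component impedances:
  Z1: Z = 1/(jωC) = -j/(ω·C) = 0 - j22.43 Ω
  Z2: Z = 1/(jωC) = -j/(ω·C) = 0 - j3992 Ω
  Z3: Z = R = 194 Ω
Step 3 — With the output port shorted to ground, the output series arm Z2 runs from the junction to ground; the shunt arm Z3 also runs from the junction to ground. They appear in parallel: Z3 || Z2 = 193.5 - j9.405 Ω.
Step 4 — Series with input arm Z1: Z_in = Z1 + (Z3 || Z2) = 193.5 - j31.83 Ω = 196.1∠-9.3° Ω.
Step 5 — Source phasor: V = 162∠90.0° V = 0 + j162 V.
Step 6 — Ohm's law: I = V / Z_total = (0 + j162) / (193.5 - j31.83) = -0.134 + j0.815 A.
Step 7 — Convert to polar: |I| = 0.8259 A, ∠I = 99.3°.

I = 0.8259∠99.3° A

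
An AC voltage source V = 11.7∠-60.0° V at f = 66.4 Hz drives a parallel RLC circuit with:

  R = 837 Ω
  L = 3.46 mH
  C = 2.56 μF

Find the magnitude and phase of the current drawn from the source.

Step 1 — Angular frequency: ω = 2π·f = 2π·66.4 = 417.2 rad/s.
Step 2 — Component impedances:
  R: Z = R = 837 Ω
  L: Z = jωL = j·417.2·0.00346 = 0 + j1.444 Ω
  C: Z = 1/(jωC) = -j/(ω·C) = 0 - j936.3 Ω
Step 3 — Parallel combination: 1/Z_total = 1/R + 1/L + 1/C; Z_total = 0.002497 + j1.446 Ω = 1.446∠89.9° Ω.
Step 4 — Source phasor: V = 11.7∠-60.0° V = 5.85 - j10.13 V.
Step 5 — Ohm's law: I = V / Z_total = (5.85 - j10.13) / (0.002497 + j1.446) = -7.001 - j4.058 A.
Step 6 — Convert to polar: |I| = 8.093 A, ∠I = -149.9°.

I = 8.093∠-149.9° A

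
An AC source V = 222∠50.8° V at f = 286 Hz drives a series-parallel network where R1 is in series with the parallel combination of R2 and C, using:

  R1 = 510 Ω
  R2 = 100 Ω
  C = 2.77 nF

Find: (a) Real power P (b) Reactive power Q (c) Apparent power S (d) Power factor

Step 1 — Angular frequency: ω = 2π·f = 2π·286 = 1797 rad/s.
Step 2 — Component impedances:
  R1: Z = R = 510 Ω
  R2: Z = R = 100 Ω
  C: Z = 1/(jωC) = -j/(ω·C) = 0 - j2.009e+05 Ω
Step 3 — Parallel branch: R2 || C = 1/(1/R2 + 1/C) = 100 - j0.04978 Ω.
Step 4 — Series with R1: Z_total = R1 + (R2 || C) = 610 - j0.04978 Ω = 610∠-0.0° Ω.
Step 5 — Source phasor: V = 222∠50.8° V = 140.3 + j172 V.
Step 6 — Current: I = V / Z = 0.23 + j0.282 A = 0.3639∠50.8° A.
Step 7 — Complex power: S = V·I* = 80.79 - j0.006593 VA.
Step 8 — Real power: P = Re(S) = 80.79 W.
Step 9 — Reactive power: Q = Im(S) = -0.006593 VAR.
Step 10 — Apparent power: |S| = 80.79 VA.
Step 11 — Power factor: PF = P/|S| = 1 (leading).

(a) P = 80.79 W  (b) Q = -0.006593 VAR  (c) S = 80.79 VA  (d) PF = 1 (leading)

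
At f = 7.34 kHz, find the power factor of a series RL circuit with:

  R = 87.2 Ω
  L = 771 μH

Step 1 — Angular frequency: ω = 2π·f = 2π·7340 = 4.612e+04 rad/s.
Step 2 — Component impedances:
  R: Z = R = 87.2 Ω
  L: Z = jωL = j·4.612e+04·0.000771 = 0 + j35.56 Ω
Step 3 — Series combination: Z_total = R + L = 87.2 + j35.56 Ω = 94.17∠22.2° Ω.
Step 4 — Power factor: PF = cos(φ) = Re(Z)/|Z| = 87.2/94.17 = 0.926.
Step 5 — Type: Im(Z) = 35.56 ⇒ lagging (phase φ = 22.2°).

PF = 0.926 (lagging, φ = 22.2°)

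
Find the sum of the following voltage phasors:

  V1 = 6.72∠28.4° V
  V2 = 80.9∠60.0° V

Step 1 — Convert each phasor to rectangular form:
  V1 = 6.72·(cos(28.4°) + j·sin(28.4°)) = 5.911 + j3.196 V
  V2 = 80.9·(cos(60.0°) + j·sin(60.0°)) = 40.45 + j70.06 V
Step 2 — Sum components: V_total = 46.36 + j73.26 V.
Step 3 — Convert to polar: |V_total| = 86.7 V, ∠V_total = 57.7°.

V_total = 86.7∠57.7° V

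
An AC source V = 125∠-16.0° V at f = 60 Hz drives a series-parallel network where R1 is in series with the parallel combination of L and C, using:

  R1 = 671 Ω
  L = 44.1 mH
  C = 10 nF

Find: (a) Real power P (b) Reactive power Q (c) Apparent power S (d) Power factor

Step 1 — Angular frequency: ω = 2π·f = 2π·60 = 377 rad/s.
Step 2 — Component impedances:
  R1: Z = R = 671 Ω
  L: Z = jωL = j·377·0.0441 = 0 + j16.63 Ω
  C: Z = 1/(jωC) = -j/(ω·C) = 0 - j2.653e+05 Ω
Step 3 — Parallel branch: L || C = 1/(1/L + 1/C) = 0 + j16.63 Ω.
Step 4 — Series with R1: Z_total = R1 + (L || C) = 671 + j16.63 Ω = 671.2∠1.4° Ω.
Step 5 — Source phasor: V = 125∠-16.0° V = 120.2 - j34.45 V.
Step 6 — Current: I = V / Z = 0.1777 - j0.05575 A = 0.1862∠-17.4° A.
Step 7 — Complex power: S = V·I* = 23.27 + j0.5766 VA.
Step 8 — Real power: P = Re(S) = 23.27 W.
Step 9 — Reactive power: Q = Im(S) = 0.5766 VAR.
Step 10 — Apparent power: |S| = 23.28 VA.
Step 11 — Power factor: PF = P/|S| = 0.9997 (lagging).

(a) P = 23.27 W  (b) Q = 0.5766 VAR  (c) S = 23.28 VA  (d) PF = 0.9997 (lagging)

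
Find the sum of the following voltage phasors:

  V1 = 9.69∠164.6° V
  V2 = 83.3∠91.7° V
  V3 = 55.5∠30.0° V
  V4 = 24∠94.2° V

Step 1 — Convert each phasor to rectangular form:
  V1 = 9.69·(cos(164.6°) + j·sin(164.6°)) = -9.342 + j2.573 V
  V2 = 83.3·(cos(91.7°) + j·sin(91.7°)) = -2.471 + j83.26 V
  V3 = 55.5·(cos(30.0°) + j·sin(30.0°)) = 48.06 + j27.75 V
  V4 = 24·(cos(94.2°) + j·sin(94.2°)) = -1.758 + j23.94 V
Step 2 — Sum components: V_total = 34.49 + j137.5 V.
Step 3 — Convert to polar: |V_total| = 141.8 V, ∠V_total = 75.9°.

V_total = 141.8∠75.9° V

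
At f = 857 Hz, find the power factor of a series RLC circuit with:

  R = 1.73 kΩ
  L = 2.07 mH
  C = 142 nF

Step 1 — Angular frequency: ω = 2π·f = 2π·857 = 5385 rad/s.
Step 2 — Component impedances:
  R: Z = R = 1730 Ω
  L: Z = jωL = j·5385·0.00207 = 0 + j11.15 Ω
  C: Z = 1/(jωC) = -j/(ω·C) = 0 - j1308 Ω
Step 3 — Series combination: Z_total = R + L + C = 1730 - j1297 Ω = 2162∠-36.9° Ω.
Step 4 — Power factor: PF = cos(φ) = Re(Z)/|Z| = 1730/2162 = 0.8002.
Step 5 — Type: Im(Z) = -1297 ⇒ leading (phase φ = -36.9°).

PF = 0.8002 (leading, φ = -36.9°)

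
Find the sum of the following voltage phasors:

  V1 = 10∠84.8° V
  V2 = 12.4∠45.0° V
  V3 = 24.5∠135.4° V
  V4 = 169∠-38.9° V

Step 1 — Convert each phasor to rectangular form:
  V1 = 10·(cos(84.8°) + j·sin(84.8°)) = 0.9063 + j9.959 V
  V2 = 12.4·(cos(45.0°) + j·sin(45.0°)) = 8.768 + j8.768 V
  V3 = 24.5·(cos(135.4°) + j·sin(135.4°)) = -17.44 + j17.2 V
  V4 = 169·(cos(-38.9°) + j·sin(-38.9°)) = 131.5 - j106.1 V
Step 2 — Sum components: V_total = 123.8 - j70.2 V.
Step 3 — Convert to polar: |V_total| = 142.3 V, ∠V_total = -29.6°.

V_total = 142.3∠-29.6° V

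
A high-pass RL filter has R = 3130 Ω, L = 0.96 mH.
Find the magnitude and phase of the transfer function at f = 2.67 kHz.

Step 1 — Angular frequency: ω = 2π·2670 = 1.678e+04 rad/s.
Step 2 — Transfer function: H(jω) = jωL/(R + jωL).
Step 3 — Numerator jωL = j·16.11; denominator R + jωL = 3130 + j16.11.
Step 4 — H = 2.647e-05 + j0.005145.
Step 5 — Magnitude: |H| = 0.005145 (-45.8 dB); phase: φ = 89.7°.

|H| = 0.005145 (-45.8 dB), φ = 89.7°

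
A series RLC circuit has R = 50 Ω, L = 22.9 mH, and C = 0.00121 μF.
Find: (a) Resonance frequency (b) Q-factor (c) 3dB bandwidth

Step 1 — Resonance: ω₀ = 1/√(LC) = 1/√(0.0229·1.21e-09) = 1.9e+05 rad/s.
Step 2 — f₀ = ω₀/(2π) = 3.023e+04 Hz.
Step 3 — Series Q: Q = ω₀L/R = 1.9e+05·0.0229/50 = 87.01.
Step 4 — Bandwidth: Δω = ω₀/Q = 2183 rad/s; BW = Δω/(2π) = 347.5 Hz.

(a) f₀ = 3.023e+04 Hz  (b) Q = 87.01  (c) BW = 347.5 Hz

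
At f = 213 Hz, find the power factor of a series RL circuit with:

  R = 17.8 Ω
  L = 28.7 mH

Step 1 — Angular frequency: ω = 2π·f = 2π·213 = 1338 rad/s.
Step 2 — Component impedances:
  R: Z = R = 17.8 Ω
  L: Z = jωL = j·1338·0.0287 = 0 + j38.41 Ω
Step 3 — Series combination: Z_total = R + L = 17.8 + j38.41 Ω = 42.33∠65.1° Ω.
Step 4 — Power factor: PF = cos(φ) = Re(Z)/|Z| = 17.8/42.33 = 0.4205.
Step 5 — Type: Im(Z) = 38.41 ⇒ lagging (phase φ = 65.1°).

PF = 0.4205 (lagging, φ = 65.1°)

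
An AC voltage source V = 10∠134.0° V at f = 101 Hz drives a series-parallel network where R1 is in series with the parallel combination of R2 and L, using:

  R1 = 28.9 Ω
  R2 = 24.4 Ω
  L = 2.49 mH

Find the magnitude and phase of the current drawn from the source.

Step 1 — Angular frequency: ω = 2π·f = 2π·101 = 634.6 rad/s.
Step 2 — Component impedances:
  R1: Z = R = 28.9 Ω
  R2: Z = R = 24.4 Ω
  L: Z = jωL = j·634.6·0.00249 = 0 + j1.58 Ω
Step 3 — Parallel branch: R2 || L = 1/(1/R2 + 1/L) = 0.1019 + j1.574 Ω.
Step 4 — Series with R1: Z_total = R1 + (R2 || L) = 29 + j1.574 Ω = 29.04∠3.1° Ω.
Step 5 — Source phasor: V = 10∠134.0° V = -6.947 + j7.193 V.
Step 6 — Ohm's law: I = V / Z_total = (-6.947 + j7.193) / (29 + j1.574) = -0.2254 + j0.2603 A.
Step 7 — Convert to polar: |I| = 0.3443 A, ∠I = 130.9°.

I = 0.3443∠130.9° A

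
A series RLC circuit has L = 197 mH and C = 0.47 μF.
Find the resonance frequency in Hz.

Step 1 — Resonance condition Im(Z)=0 gives ω₀ = 1/√(LC).
Step 2 — ω₀ = 1/√(0.197·4.7e-07) = 3286 rad/s.
Step 3 — f₀ = ω₀/(2π) = 523 Hz.

f₀ = 523 Hz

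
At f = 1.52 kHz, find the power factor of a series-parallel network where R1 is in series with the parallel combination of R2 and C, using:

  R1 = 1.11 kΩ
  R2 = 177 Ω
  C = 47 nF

Step 1 — Angular frequency: ω = 2π·f = 2π·1520 = 9550 rad/s.
Step 2 — Component impedances:
  R1: Z = R = 1110 Ω
  R2: Z = R = 177 Ω
  C: Z = 1/(jωC) = -j/(ω·C) = 0 - j2228 Ω
Step 3 — Parallel branch: R2 || C = 1/(1/R2 + 1/C) = 175.9 - j13.97 Ω.
Step 4 — Series with R1: Z_total = R1 + (R2 || C) = 1286 - j13.97 Ω = 1286∠-0.6° Ω.
Step 5 — Power factor: PF = cos(φ) = Re(Z)/|Z| = 1285.9/1286 = 0.9999.
Step 6 — Type: Im(Z) = -13.97 ⇒ leading (phase φ = -0.6°).

PF = 0.9999 (leading, φ = -0.6°)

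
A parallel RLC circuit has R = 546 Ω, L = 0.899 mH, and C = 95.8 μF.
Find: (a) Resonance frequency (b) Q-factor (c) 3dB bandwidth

Step 1 — Resonance: ω₀ = 1/√(LC) = 1/√(0.000899·9.58e-05) = 3408 rad/s.
Step 2 — f₀ = ω₀/(2π) = 542.3 Hz.
Step 3 — Parallel Q: Q = R/(ω₀L) = 546/(3408·0.000899) = 178.2.
Step 4 — Bandwidth: Δω = ω₀/Q = 19.12 rad/s; BW = Δω/(2π) = 3.043 Hz.

(a) f₀ = 542.3 Hz  (b) Q = 178.2  (c) BW = 3.043 Hz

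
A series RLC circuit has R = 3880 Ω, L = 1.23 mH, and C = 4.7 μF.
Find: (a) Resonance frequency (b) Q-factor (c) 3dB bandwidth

Step 1 — Resonance condition Im(Z)=0 gives ω₀ = 1/√(LC).
Step 2 — ω₀ = 1/√(0.00123·4.7e-06) = 1.315e+04 rad/s.
Step 3 — f₀ = ω₀/(2π) = 2093 Hz.
Step 4 — Series Q: Q = ω₀L/R = 1.315e+04·0.00123/3880 = 0.004169.
Step 5 — 3dB bandwidth: Δω = ω₀/Q = 3.154e+06 rad/s; BW = Δω/(2π) = 5.02e+05 Hz.

(a) f₀ = 2093 Hz  (b) Q = 0.004169  (c) BW = 5.02e+05 Hz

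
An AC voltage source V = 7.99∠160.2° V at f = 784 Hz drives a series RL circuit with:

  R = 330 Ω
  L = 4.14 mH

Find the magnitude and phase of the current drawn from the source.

Step 1 — Angular frequency: ω = 2π·f = 2π·784 = 4926 rad/s.
Step 2 — Component impedances:
  R: Z = R = 330 Ω
  L: Z = jωL = j·4926·0.00414 = 0 + j20.39 Ω
Step 3 — Series combination: Z_total = R + L = 330 + j20.39 Ω = 330.6∠3.5° Ω.
Step 4 — Source phasor: V = 7.99∠160.2° V = -7.518 + j2.707 V.
Step 5 — Ohm's law: I = V / Z_total = (-7.518 + j2.707) / (330 + j20.39) = -0.02219 + j0.009573 A.
Step 6 — Convert to polar: |I| = 0.02417 A, ∠I = 156.7°.

I = 0.02417∠156.7° A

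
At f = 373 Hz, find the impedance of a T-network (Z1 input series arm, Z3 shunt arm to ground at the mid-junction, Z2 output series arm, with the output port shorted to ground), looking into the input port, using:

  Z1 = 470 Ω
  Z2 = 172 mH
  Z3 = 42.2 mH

Step 1 — Angular frequency: ω = 2π·f = 2π·373 = 2344 rad/s.
Step 2 — Component impedances:
  Z1: Z = R = 470 Ω
  Z2: Z = jωL = j·2344·0.172 = 0 + j403.1 Ω
  Z3: Z = jωL = j·2344·0.0422 = 0 + j98.9 Ω
Step 3 — With the output port shorted to ground, the output series arm Z2 runs from the junction to ground; the shunt arm Z3 also runs from the junction to ground. They appear in parallel: Z3 || Z2 = 0 + j79.42 Ω.
Step 4 — Series with input arm Z1: Z_in = Z1 + (Z3 || Z2) = 470 + j79.42 Ω = 476.7∠9.6° Ω.

Z = 470 + j79.42 Ω = 476.7∠9.6° Ω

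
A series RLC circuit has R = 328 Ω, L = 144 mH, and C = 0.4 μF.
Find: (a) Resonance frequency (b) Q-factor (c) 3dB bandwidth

Step 1 — Resonance condition Im(Z)=0 gives ω₀ = 1/√(LC).
Step 2 — ω₀ = 1/√(0.144·4e-07) = 4167 rad/s.
Step 3 — f₀ = ω₀/(2π) = 663.1 Hz.
Step 4 — Series Q: Q = ω₀L/R = 4167·0.144/328 = 1.829.
Step 5 — 3dB bandwidth: Δω = ω₀/Q = 2278 rad/s; BW = Δω/(2π) = 362.5 Hz.

(a) f₀ = 663.1 Hz  (b) Q = 1.829  (c) BW = 362.5 Hz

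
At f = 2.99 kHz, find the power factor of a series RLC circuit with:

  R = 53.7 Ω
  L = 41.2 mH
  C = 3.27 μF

Step 1 — Angular frequency: ω = 2π·f = 2π·2990 = 1.879e+04 rad/s.
Step 2 — Component impedances:
  R: Z = R = 53.7 Ω
  L: Z = jωL = j·1.879e+04·0.0412 = 0 + j774 Ω
  C: Z = 1/(jωC) = -j/(ω·C) = 0 - j16.28 Ω
Step 3 — Series combination: Z_total = R + L + C = 53.7 + j757.7 Ω = 759.6∠85.9° Ω.
Step 4 — Power factor: PF = cos(φ) = Re(Z)/|Z| = 53.7/759.64 = 0.07069.
Step 5 — Type: Im(Z) = 757.7 ⇒ lagging (phase φ = 85.9°).

PF = 0.07069 (lagging, φ = 85.9°)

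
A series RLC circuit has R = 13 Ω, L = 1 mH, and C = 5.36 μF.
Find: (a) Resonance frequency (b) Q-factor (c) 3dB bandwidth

Step 1 — Resonance condition Im(Z)=0 gives ω₀ = 1/√(LC).
Step 2 — ω₀ = 1/√(0.001·5.36e-06) = 1.366e+04 rad/s.
Step 3 — f₀ = ω₀/(2π) = 2174 Hz.
Step 4 — Series Q: Q = ω₀L/R = 1.366e+04·0.001/13 = 1.051.
Step 5 — 3dB bandwidth: Δω = ω₀/Q = 1.3e+04 rad/s; BW = Δω/(2π) = 2069 Hz.

(a) f₀ = 2174 Hz  (b) Q = 1.051  (c) BW = 2069 Hz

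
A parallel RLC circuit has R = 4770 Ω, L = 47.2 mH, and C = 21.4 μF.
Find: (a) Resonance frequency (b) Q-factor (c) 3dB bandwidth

Step 1 — Resonance: ω₀ = 1/√(LC) = 1/√(0.0472·2.14e-05) = 995 rad/s.
Step 2 — f₀ = ω₀/(2π) = 158.4 Hz.
Step 3 — Parallel Q: Q = R/(ω₀L) = 4770/(995·0.0472) = 101.6.
Step 4 — Bandwidth: Δω = ω₀/Q = 9.796 rad/s; BW = Δω/(2π) = 1.559 Hz.

(a) f₀ = 158.4 Hz  (b) Q = 101.6  (c) BW = 1.559 Hz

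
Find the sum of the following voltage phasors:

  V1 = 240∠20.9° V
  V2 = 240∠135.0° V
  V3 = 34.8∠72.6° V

Step 1 — Convert each phasor to rectangular form:
  V1 = 240·(cos(20.9°) + j·sin(20.9°)) = 224.2 + j85.62 V
  V2 = 240·(cos(135.0°) + j·sin(135.0°)) = -169.7 + j169.7 V
  V3 = 34.8·(cos(72.6°) + j·sin(72.6°)) = 10.41 + j33.21 V
Step 2 — Sum components: V_total = 64.91 + j288.5 V.
Step 3 — Convert to polar: |V_total| = 295.7 V, ∠V_total = 77.3°.

V_total = 295.7∠77.3° V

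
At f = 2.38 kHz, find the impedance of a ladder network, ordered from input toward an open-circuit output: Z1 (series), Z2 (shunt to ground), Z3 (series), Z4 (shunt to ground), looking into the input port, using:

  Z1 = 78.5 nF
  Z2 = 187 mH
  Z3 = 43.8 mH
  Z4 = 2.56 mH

Step 1 — Angular frequency: ω = 2π·f = 2π·2380 = 1.495e+04 rad/s.
Step 2 — Component impedances:
  Z1: Z = 1/(jωC) = -j/(ω·C) = 0 - j851.9 Ω
  Z2: Z = jωL = j·1.495e+04·0.187 = 0 + j2796 Ω
  Z3: Z = jωL = j·1.495e+04·0.0438 = 0 + j655 Ω
  Z4: Z = jωL = j·1.495e+04·0.00256 = 0 + j38.28 Ω
Step 3 — Ladder network (open output): work backward from the far end, alternating series and parallel combinations. Z_in = 0 - j296.3 Ω = 296.3∠-90.0° Ω.

Z = 0 - j296.3 Ω = 296.3∠-90.0° Ω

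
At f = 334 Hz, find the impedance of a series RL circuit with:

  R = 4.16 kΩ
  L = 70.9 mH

Step 1 — Angular frequency: ω = 2π·f = 2π·334 = 2099 rad/s.
Step 2 — Component impedances:
  R: Z = R = 4160 Ω
  L: Z = jωL = j·2099·0.0709 = 0 + j148.8 Ω
Step 3 — Series combination: Z_total = R + L = 4160 + j148.8 Ω = 4163∠2.0° Ω.

Z = 4160 + j148.8 Ω = 4163∠2.0° Ω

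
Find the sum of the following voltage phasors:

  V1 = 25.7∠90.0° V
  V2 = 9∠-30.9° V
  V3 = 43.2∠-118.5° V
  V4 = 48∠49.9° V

Step 1 — Convert each phasor to rectangular form:
  V1 = 25.7·(cos(90.0°) + j·sin(90.0°)) = 0 + j25.7 V
  V2 = 9·(cos(-30.9°) + j·sin(-30.9°)) = 7.723 - j4.622 V
  V3 = 43.2·(cos(-118.5°) + j·sin(-118.5°)) = -20.61 - j37.96 V
  V4 = 48·(cos(49.9°) + j·sin(49.9°)) = 30.92 + j36.72 V
Step 2 — Sum components: V_total = 18.03 + j19.83 V.
Step 3 — Convert to polar: |V_total| = 26.8 V, ∠V_total = 47.7°.

V_total = 26.8∠47.7° V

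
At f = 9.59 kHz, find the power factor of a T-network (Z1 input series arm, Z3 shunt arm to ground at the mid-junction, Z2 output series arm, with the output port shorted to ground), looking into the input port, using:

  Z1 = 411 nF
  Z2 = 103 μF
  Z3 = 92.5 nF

Step 1 — Angular frequency: ω = 2π·f = 2π·9590 = 6.026e+04 rad/s.
Step 2 — Component impedances:
  Z1: Z = 1/(jωC) = -j/(ω·C) = 0 - j40.38 Ω
  Z2: Z = 1/(jωC) = -j/(ω·C) = 0 - j0.1611 Ω
  Z3: Z = 1/(jωC) = -j/(ω·C) = 0 - j179.4 Ω
Step 3 — With the output port shorted to ground, the output series arm Z2 runs from the junction to ground; the shunt arm Z3 also runs from the junction to ground. They appear in parallel: Z3 || Z2 = 0 - j0.161 Ω.
Step 4 — Series with input arm Z1: Z_in = Z1 + (Z3 || Z2) = 0 - j40.54 Ω = 40.54∠-90.0° Ω.
Step 5 — Power factor: PF = cos(φ) = Re(Z)/|Z| = 0/40.54 = 0.
Step 6 — Type: Im(Z) = -40.54 ⇒ leading (phase φ = -90.0°).

PF = 0 (leading, φ = -90.0°)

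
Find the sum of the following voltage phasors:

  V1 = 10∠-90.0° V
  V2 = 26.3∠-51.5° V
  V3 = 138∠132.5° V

Step 1 — Convert each phasor to rectangular form:
  V1 = 10·(cos(-90.0°) + j·sin(-90.0°)) = 0 - j10 V
  V2 = 26.3·(cos(-51.5°) + j·sin(-51.5°)) = 16.37 - j20.58 V
  V3 = 138·(cos(132.5°) + j·sin(132.5°)) = -93.23 + j101.7 V
Step 2 — Sum components: V_total = -76.86 + j71.16 V.
Step 3 — Convert to polar: |V_total| = 104.7 V, ∠V_total = 137.2°.

V_total = 104.7∠137.2° V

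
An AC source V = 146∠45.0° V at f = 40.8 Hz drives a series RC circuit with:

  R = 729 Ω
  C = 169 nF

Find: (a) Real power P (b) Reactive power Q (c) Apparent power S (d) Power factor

Step 1 — Angular frequency: ω = 2π·f = 2π·40.8 = 256.4 rad/s.
Step 2 — Component impedances:
  R: Z = R = 729 Ω
  C: Z = 1/(jωC) = -j/(ω·C) = 0 - j2.308e+04 Ω
Step 3 — Series combination: Z_total = R + C = 729 - j2.308e+04 Ω = 2.309e+04∠-88.2° Ω.
Step 4 — Source phasor: V = 146∠45.0° V = 103.2 + j103.2 V.
Step 5 — Current: I = V / Z = -0.004327 + j0.004609 A = 0.006322∠133.2° A.
Step 6 — Complex power: S = V·I* = 0.02914 - j0.9226 VA.
Step 7 — Real power: P = Re(S) = 0.02914 W.
Step 8 — Reactive power: Q = Im(S) = -0.9226 VAR.
Step 9 — Apparent power: |S| = 0.923 VA.
Step 10 — Power factor: PF = P/|S| = 0.03157 (leading).

(a) P = 0.02914 W  (b) Q = -0.9226 VAR  (c) S = 0.923 VA  (d) PF = 0.03157 (leading)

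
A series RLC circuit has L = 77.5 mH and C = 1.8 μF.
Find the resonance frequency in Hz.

Step 1 — Resonance condition Im(Z)=0 gives ω₀ = 1/√(LC).
Step 2 — ω₀ = 1/√(0.0775·1.8e-06) = 2677 rad/s.
Step 3 — f₀ = ω₀/(2π) = 426.1 Hz.

f₀ = 426.1 Hz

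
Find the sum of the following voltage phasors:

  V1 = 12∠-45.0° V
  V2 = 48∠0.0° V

Step 1 — Convert each phasor to rectangular form:
  V1 = 12·(cos(-45.0°) + j·sin(-45.0°)) = 8.485 - j8.485 V
  V2 = 48·(cos(0.0°) + j·sin(0.0°)) = 48 V
Step 2 — Sum components: V_total = 56.49 - j8.485 V.
Step 3 — Convert to polar: |V_total| = 57.12 V, ∠V_total = -8.5°.

V_total = 57.12∠-8.5° V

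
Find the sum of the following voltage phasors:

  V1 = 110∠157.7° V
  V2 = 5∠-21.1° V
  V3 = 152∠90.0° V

Step 1 — Convert each phasor to rectangular form:
  V1 = 110·(cos(157.7°) + j·sin(157.7°)) = -101.8 + j41.74 V
  V2 = 5·(cos(-21.1°) + j·sin(-21.1°)) = 4.665 - j1.8 V
  V3 = 152·(cos(90.0°) + j·sin(90.0°)) = 0 + j152 V
Step 2 — Sum components: V_total = -97.11 + j191.9 V.
Step 3 — Convert to polar: |V_total| = 215.1 V, ∠V_total = 116.8°.

V_total = 215.1∠116.8° V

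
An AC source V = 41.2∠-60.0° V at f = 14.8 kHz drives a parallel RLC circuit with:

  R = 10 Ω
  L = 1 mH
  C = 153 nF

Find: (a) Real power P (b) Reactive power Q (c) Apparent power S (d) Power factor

Step 1 — Angular frequency: ω = 2π·f = 2π·1.48e+04 = 9.299e+04 rad/s.
Step 2 — Component impedances:
  R: Z = R = 10 Ω
  L: Z = jωL = j·9.299e+04·0.001 = 0 + j92.99 Ω
  C: Z = 1/(jωC) = -j/(ω·C) = 0 - j70.29 Ω
Step 3 — Parallel combination: 1/Z_total = 1/R + 1/L + 1/C; Z_total = 9.988 - j0.347 Ω = 9.994∠-2.0° Ω.
Step 4 — Source phasor: V = 41.2∠-60.0° V = 20.6 - j35.68 V.
Step 5 — Current: I = V / Z = 2.184 - j3.496 A = 4.122∠-58.0° A.
Step 6 — Complex power: S = V·I* = 169.7 - j5.897 VA.
Step 7 — Real power: P = Re(S) = 169.7 W.
Step 8 — Reactive power: Q = Im(S) = -5.897 VAR.
Step 9 — Apparent power: |S| = 169.8 VA.
Step 10 — Power factor: PF = P/|S| = 0.9994 (leading).

(a) P = 169.7 W  (b) Q = -5.897 VAR  (c) S = 169.8 VA  (d) PF = 0.9994 (leading)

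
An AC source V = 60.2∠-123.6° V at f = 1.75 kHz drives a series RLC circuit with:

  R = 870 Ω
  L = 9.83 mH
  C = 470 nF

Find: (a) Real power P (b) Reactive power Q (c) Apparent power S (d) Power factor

Step 1 — Angular frequency: ω = 2π·f = 2π·1750 = 1.1e+04 rad/s.
Step 2 — Component impedances:
  R: Z = R = 870 Ω
  L: Z = jωL = j·1.1e+04·0.00983 = 0 + j108.1 Ω
  C: Z = 1/(jωC) = -j/(ω·C) = 0 - j193.5 Ω
Step 3 — Series combination: Z_total = R + L + C = 870 - j85.41 Ω = 874.2∠-5.6° Ω.
Step 4 — Source phasor: V = 60.2∠-123.6° V = -33.31 - j50.14 V.
Step 5 — Current: I = V / Z = -0.03232 - j0.06081 A = 0.06886∠-118.0° A.
Step 6 — Complex power: S = V·I* = 4.126 - j0.4051 VA.
Step 7 — Real power: P = Re(S) = 4.126 W.
Step 8 — Reactive power: Q = Im(S) = -0.4051 VAR.
Step 9 — Apparent power: |S| = 4.146 VA.
Step 10 — Power factor: PF = P/|S| = 0.9952 (leading).

(a) P = 4.126 W  (b) Q = -0.4051 VAR  (c) S = 4.146 VA  (d) PF = 0.9952 (leading)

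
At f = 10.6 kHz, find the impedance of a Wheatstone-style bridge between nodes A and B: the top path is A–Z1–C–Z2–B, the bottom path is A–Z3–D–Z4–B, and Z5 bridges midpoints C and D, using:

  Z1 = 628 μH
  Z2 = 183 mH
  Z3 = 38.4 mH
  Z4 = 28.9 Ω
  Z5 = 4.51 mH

Step 1 — Angular frequency: ω = 2π·f = 2π·1.06e+04 = 6.66e+04 rad/s.
Step 2 — Component impedances:
  Z1: Z = jωL = j·6.66e+04·0.000628 = 0 + j41.83 Ω
  Z2: Z = jωL = j·6.66e+04·0.183 = 0 + j1.219e+04 Ω
  Z3: Z = jωL = j·6.66e+04·0.0384 = 0 + j2558 Ω
  Z4: Z = R = 28.9 Ω
  Z5: Z = jωL = j·6.66e+04·0.00451 = 0 + j300.4 Ω
Step 3 — Bridge requires nodal analysis (the Z5 bridge couples midpoints C and D, so the two paths cannot be reduced to a simple series/parallel combination). Setting node B to ground and injecting 1 A at node A, the 3-node admittance system at A, C, D solves to V_A = Z_AB = 27.68 + j296.2 Ω = 297.5∠84.7° Ω.

Z = 27.68 + j296.2 Ω = 297.5∠84.7° Ω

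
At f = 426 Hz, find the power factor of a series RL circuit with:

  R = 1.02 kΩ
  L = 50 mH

Step 1 — Angular frequency: ω = 2π·f = 2π·426 = 2677 rad/s.
Step 2 — Component impedances:
  R: Z = R = 1020 Ω
  L: Z = jωL = j·2677·0.05 = 0 + j133.8 Ω
Step 3 — Series combination: Z_total = R + L = 1020 + j133.8 Ω = 1029∠7.5° Ω.
Step 4 — Power factor: PF = cos(φ) = Re(Z)/|Z| = 1020/1028.7 = 0.9915.
Step 5 — Type: Im(Z) = 133.8 ⇒ lagging (phase φ = 7.5°).

PF = 0.9915 (lagging, φ = 7.5°)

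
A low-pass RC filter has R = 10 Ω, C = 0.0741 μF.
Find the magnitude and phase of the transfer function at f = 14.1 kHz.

Step 1 — Angular frequency: ω = 2π·1.41e+04 = 8.859e+04 rad/s.
Step 2 — Transfer function: H(jω) = 1/(1 + jωRC).
Step 3 — Denominator: 1 + jωRC = 1 + j·8.859e+04·10·7.41e-08 = 1 + j0.06565.
Step 4 — H = 0.9957 - j0.06537.
Step 5 — Magnitude: |H| = 0.9979 (-0.0 dB); phase: φ = -3.8°.

|H| = 0.9979 (-0.0 dB), φ = -3.8°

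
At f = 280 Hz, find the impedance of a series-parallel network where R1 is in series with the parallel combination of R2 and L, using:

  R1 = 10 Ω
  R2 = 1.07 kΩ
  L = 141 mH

Step 1 — Angular frequency: ω = 2π·f = 2π·280 = 1759 rad/s.
Step 2 — Component impedances:
  R1: Z = R = 10 Ω
  R2: Z = R = 1070 Ω
  L: Z = jωL = j·1759·0.141 = 0 + j248.1 Ω
Step 3 — Parallel branch: R2 || L = 1/(1/R2 + 1/L) = 54.58 + j235.4 Ω.
Step 4 — Series with R1: Z_total = R1 + (R2 || L) = 64.58 + j235.4 Ω = 244.1∠74.7° Ω.

Z = 64.58 + j235.4 Ω = 244.1∠74.7° Ω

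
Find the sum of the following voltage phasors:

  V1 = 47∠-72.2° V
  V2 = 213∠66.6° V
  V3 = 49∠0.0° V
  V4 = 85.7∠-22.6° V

Step 1 — Convert each phasor to rectangular form:
  V1 = 47·(cos(-72.2°) + j·sin(-72.2°)) = 14.37 - j44.75 V
  V2 = 213·(cos(66.6°) + j·sin(66.6°)) = 84.59 + j195.5 V
  V3 = 49·(cos(0.0°) + j·sin(0.0°)) = 49 V
  V4 = 85.7·(cos(-22.6°) + j·sin(-22.6°)) = 79.12 - j32.93 V
Step 2 — Sum components: V_total = 227.1 + j117.8 V.
Step 3 — Convert to polar: |V_total| = 255.8 V, ∠V_total = 27.4°.

V_total = 255.8∠27.4° V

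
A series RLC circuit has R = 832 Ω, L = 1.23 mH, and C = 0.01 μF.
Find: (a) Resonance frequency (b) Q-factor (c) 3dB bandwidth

Step 1 — Resonance: ω₀ = 1/√(LC) = 1/√(0.00123·1e-08) = 2.851e+05 rad/s.
Step 2 — f₀ = ω₀/(2π) = 4.538e+04 Hz.
Step 3 — Series Q: Q = ω₀L/R = 2.851e+05·0.00123/832 = 0.4215.
Step 4 — Bandwidth: Δω = ω₀/Q = 6.764e+05 rad/s; BW = Δω/(2π) = 1.077e+05 Hz.

(a) f₀ = 4.538e+04 Hz  (b) Q = 0.4215  (c) BW = 1.077e+05 Hz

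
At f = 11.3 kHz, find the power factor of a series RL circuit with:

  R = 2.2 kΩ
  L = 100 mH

Step 1 — Angular frequency: ω = 2π·f = 2π·1.13e+04 = 7.1e+04 rad/s.
Step 2 — Component impedances:
  R: Z = R = 2200 Ω
  L: Z = jωL = j·7.1e+04·0.1 = 0 + j7100 Ω
Step 3 — Series combination: Z_total = R + L = 2200 + j7100 Ω = 7433∠72.8° Ω.
Step 4 — Power factor: PF = cos(φ) = Re(Z)/|Z| = 2200/7433 = 0.296.
Step 5 — Type: Im(Z) = 7100 ⇒ lagging (phase φ = 72.8°).

PF = 0.296 (lagging, φ = 72.8°)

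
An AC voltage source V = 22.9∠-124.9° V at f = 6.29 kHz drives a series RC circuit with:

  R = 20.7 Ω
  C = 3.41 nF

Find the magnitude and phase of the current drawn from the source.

Step 1 — Angular frequency: ω = 2π·f = 2π·6290 = 3.952e+04 rad/s.
Step 2 — Component impedances:
  R: Z = R = 20.7 Ω
  C: Z = 1/(jωC) = -j/(ω·C) = 0 - j7420 Ω
Step 3 — Series combination: Z_total = R + C = 20.7 - j7420 Ω = 7420∠-89.8° Ω.
Step 4 — Source phasor: V = 22.9∠-124.9° V = -13.1 - j18.78 V.
Step 5 — Ohm's law: I = V / Z_total = (-13.1 - j18.78) / (20.7 - j7420) = 0.002526 - j0.001773 A.
Step 6 — Convert to polar: |I| = 0.003086 A, ∠I = -35.1°.

I = 0.003086∠-35.1° A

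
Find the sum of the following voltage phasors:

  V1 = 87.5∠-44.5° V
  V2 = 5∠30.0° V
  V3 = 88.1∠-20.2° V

Step 1 — Convert each phasor to rectangular form:
  V1 = 87.5·(cos(-44.5°) + j·sin(-44.5°)) = 62.41 - j61.33 V
  V2 = 5·(cos(30.0°) + j·sin(30.0°)) = 4.33 + j2.5 V
  V3 = 88.1·(cos(-20.2°) + j·sin(-20.2°)) = 82.68 - j30.42 V
Step 2 — Sum components: V_total = 149.4 - j89.25 V.
Step 3 — Convert to polar: |V_total| = 174 V, ∠V_total = -30.9°.

V_total = 174∠-30.9° V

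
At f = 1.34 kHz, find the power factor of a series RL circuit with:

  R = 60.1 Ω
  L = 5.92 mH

Step 1 — Angular frequency: ω = 2π·f = 2π·1340 = 8419 rad/s.
Step 2 — Component impedances:
  R: Z = R = 60.1 Ω
  L: Z = jωL = j·8419·0.00592 = 0 + j49.84 Ω
Step 3 — Series combination: Z_total = R + L = 60.1 + j49.84 Ω = 78.08∠39.7° Ω.
Step 4 — Power factor: PF = cos(φ) = Re(Z)/|Z| = 60.1/78.08 = 0.7697.
Step 5 — Type: Im(Z) = 49.84 ⇒ lagging (phase φ = 39.7°).

PF = 0.7697 (lagging, φ = 39.7°)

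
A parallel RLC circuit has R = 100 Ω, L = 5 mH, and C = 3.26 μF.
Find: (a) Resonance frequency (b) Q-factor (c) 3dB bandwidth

Step 1 — Resonance: ω₀ = 1/√(LC) = 1/√(0.005·3.26e-06) = 7833 rad/s.
Step 2 — f₀ = ω₀/(2π) = 1247 Hz.
Step 3 — Parallel Q: Q = R/(ω₀L) = 100/(7833·0.005) = 2.553.
Step 4 — Bandwidth: Δω = ω₀/Q = 3067 rad/s; BW = Δω/(2π) = 488.2 Hz.

(a) f₀ = 1247 Hz  (b) Q = 2.553  (c) BW = 488.2 Hz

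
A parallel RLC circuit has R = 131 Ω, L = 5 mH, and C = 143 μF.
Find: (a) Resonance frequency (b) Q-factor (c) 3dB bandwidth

Step 1 — Resonance: ω₀ = 1/√(LC) = 1/√(0.005·0.000143) = 1183 rad/s.
Step 2 — f₀ = ω₀/(2π) = 188.2 Hz.
Step 3 — Parallel Q: Q = R/(ω₀L) = 131/(1183·0.005) = 22.15.
Step 4 — Bandwidth: Δω = ω₀/Q = 53.38 rad/s; BW = Δω/(2π) = 8.496 Hz.

(a) f₀ = 188.2 Hz  (b) Q = 22.15  (c) BW = 8.496 Hz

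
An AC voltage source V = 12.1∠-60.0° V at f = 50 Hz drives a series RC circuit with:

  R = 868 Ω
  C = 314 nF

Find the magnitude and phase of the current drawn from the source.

Step 1 — Angular frequency: ω = 2π·f = 2π·50 = 314.2 rad/s.
Step 2 — Component impedances:
  R: Z = R = 868 Ω
  C: Z = 1/(jωC) = -j/(ω·C) = 0 - j1.014e+04 Ω
Step 3 — Series combination: Z_total = R + C = 868 - j1.014e+04 Ω = 1.017e+04∠-85.1° Ω.
Step 4 — Source phasor: V = 12.1∠-60.0° V = 6.05 - j10.48 V.
Step 5 — Ohm's law: I = V / Z_total = (6.05 - j10.48) / (868 - j1.014e+04) = 0.001077 + j0.0005046 A.
Step 6 — Convert to polar: |I| = 0.001189 A, ∠I = 25.1°.

I = 0.001189∠25.1° A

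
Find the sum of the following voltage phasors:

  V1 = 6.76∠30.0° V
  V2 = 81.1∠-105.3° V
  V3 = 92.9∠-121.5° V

Step 1 — Convert each phasor to rectangular form:
  V1 = 6.76·(cos(30.0°) + j·sin(30.0°)) = 5.854 + j3.38 V
  V2 = 81.1·(cos(-105.3°) + j·sin(-105.3°)) = -21.4 - j78.23 V
  V3 = 92.9·(cos(-121.5°) + j·sin(-121.5°)) = -48.54 - j79.21 V
Step 2 — Sum components: V_total = -64.09 - j154.1 V.
Step 3 — Convert to polar: |V_total| = 166.9 V, ∠V_total = -112.6°.

V_total = 166.9∠-112.6° V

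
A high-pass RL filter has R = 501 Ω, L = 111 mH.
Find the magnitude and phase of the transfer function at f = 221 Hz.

Step 1 — Angular frequency: ω = 2π·221 = 1389 rad/s.
Step 2 — Transfer function: H(jω) = jωL/(R + jωL).
Step 3 — Numerator jωL = j·154.1; denominator R + jωL = 501 + j154.1.
Step 4 — H = 0.08646 + j0.281.
Step 5 — Magnitude: |H| = 0.294 (-10.6 dB); phase: φ = 72.9°.

|H| = 0.294 (-10.6 dB), φ = 72.9°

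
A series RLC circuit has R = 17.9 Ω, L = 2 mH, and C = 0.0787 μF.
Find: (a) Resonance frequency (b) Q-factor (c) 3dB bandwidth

Step 1 — Resonance condition Im(Z)=0 gives ω₀ = 1/√(LC).
Step 2 — ω₀ = 1/√(0.002·7.87e-08) = 7.971e+04 rad/s.
Step 3 — f₀ = ω₀/(2π) = 1.269e+04 Hz.
Step 4 — Series Q: Q = ω₀L/R = 7.971e+04·0.002/17.9 = 8.906.
Step 5 — 3dB bandwidth: Δω = ω₀/Q = 8950 rad/s; BW = Δω/(2π) = 1424 Hz.

(a) f₀ = 1.269e+04 Hz  (b) Q = 8.906  (c) BW = 1424 Hz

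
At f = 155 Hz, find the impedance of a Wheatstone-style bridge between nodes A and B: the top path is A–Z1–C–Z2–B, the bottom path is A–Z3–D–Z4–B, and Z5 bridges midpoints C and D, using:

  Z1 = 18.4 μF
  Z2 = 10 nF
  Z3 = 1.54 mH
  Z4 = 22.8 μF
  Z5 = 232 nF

Step 1 — Angular frequency: ω = 2π·f = 2π·155 = 973.9 rad/s.
Step 2 — Component impedances:
  Z1: Z = 1/(jωC) = -j/(ω·C) = 0 - j55.8 Ω
  Z2: Z = 1/(jωC) = -j/(ω·C) = 0 - j1.027e+05 Ω
  Z3: Z = jωL = j·973.9·0.00154 = 0 + j1.5 Ω
  Z4: Z = 1/(jωC) = -j/(ω·C) = 0 - j45.04 Ω
  Z5: Z = 1/(jωC) = -j/(ω·C) = 0 - j4426 Ω
Step 3 — Bridge requires nodal analysis (the Z5 bridge couples midpoints C and D, so the two paths cannot be reduced to a simple series/parallel combination). Setting node B to ground and injecting 1 A at node A, the 3-node admittance system at A, C, D solves to V_A = Z_AB = 0 - j43.52 Ω = 43.52∠-90.0° Ω.

Z = 0 - j43.52 Ω = 43.52∠-90.0° Ω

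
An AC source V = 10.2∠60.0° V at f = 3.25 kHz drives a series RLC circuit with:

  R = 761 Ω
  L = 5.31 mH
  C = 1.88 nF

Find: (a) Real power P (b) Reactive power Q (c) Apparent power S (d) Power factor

Step 1 — Angular frequency: ω = 2π·f = 2π·3250 = 2.042e+04 rad/s.
Step 2 — Component impedances:
  R: Z = R = 761 Ω
  L: Z = jωL = j·2.042e+04·0.00531 = 0 + j108.4 Ω
  C: Z = 1/(jωC) = -j/(ω·C) = 0 - j2.605e+04 Ω
Step 3 — Series combination: Z_total = R + L + C = 761 - j2.594e+04 Ω = 2.595e+04∠-88.3° Ω.
Step 4 — Source phasor: V = 10.2∠60.0° V = 5.1 + j8.833 V.
Step 5 — Current: I = V / Z = -0.0003345 + j0.0002064 A = 0.000393∠148.3° A.
Step 6 — Complex power: S = V·I* = 0.0001176 - j0.004007 VA.
Step 7 — Real power: P = Re(S) = 0.0001176 W.
Step 8 — Reactive power: Q = Im(S) = -0.004007 VAR.
Step 9 — Apparent power: |S| = 0.004009 VA.
Step 10 — Power factor: PF = P/|S| = 0.02932 (leading).

(a) P = 0.0001176 W  (b) Q = -0.004007 VAR  (c) S = 0.004009 VA  (d) PF = 0.02932 (leading)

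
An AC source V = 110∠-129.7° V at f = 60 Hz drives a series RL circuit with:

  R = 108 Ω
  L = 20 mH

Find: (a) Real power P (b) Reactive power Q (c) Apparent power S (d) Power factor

Step 1 — Angular frequency: ω = 2π·f = 2π·60 = 377 rad/s.
Step 2 — Component impedances:
  R: Z = R = 108 Ω
  L: Z = jωL = j·377·0.02 = 0 + j7.54 Ω
Step 3 — Series combination: Z_total = R + L = 108 + j7.54 Ω = 108.3∠4.0° Ω.
Step 4 — Source phasor: V = 110∠-129.7° V = -70.26 - j84.63 V.
Step 5 — Current: I = V / Z = -0.7019 - j0.7346 A = 1.016∠-133.7° A.
Step 6 — Complex power: S = V·I* = 111.5 + j7.784 VA.
Step 7 — Real power: P = Re(S) = 111.5 W.
Step 8 — Reactive power: Q = Im(S) = 7.784 VAR.
Step 9 — Apparent power: |S| = 111.8 VA.
Step 10 — Power factor: PF = P/|S| = 0.9976 (lagging).

(a) P = 111.5 W  (b) Q = 7.784 VAR  (c) S = 111.8 VA  (d) PF = 0.9976 (lagging)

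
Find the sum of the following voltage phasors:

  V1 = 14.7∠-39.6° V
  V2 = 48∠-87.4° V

Step 1 — Convert each phasor to rectangular form:
  V1 = 14.7·(cos(-39.6°) + j·sin(-39.6°)) = 11.33 - j9.37 V
  V2 = 48·(cos(-87.4°) + j·sin(-87.4°)) = 2.177 - j47.95 V
Step 2 — Sum components: V_total = 13.5 - j57.32 V.
Step 3 — Convert to polar: |V_total| = 58.89 V, ∠V_total = -76.7°.

V_total = 58.89∠-76.7° V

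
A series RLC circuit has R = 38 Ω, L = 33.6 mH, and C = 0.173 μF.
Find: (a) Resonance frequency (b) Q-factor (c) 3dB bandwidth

Step 1 — Resonance: ω₀ = 1/√(LC) = 1/√(0.0336·1.73e-07) = 1.312e+04 rad/s.
Step 2 — f₀ = ω₀/(2π) = 2088 Hz.
Step 3 — Series Q: Q = ω₀L/R = 1.312e+04·0.0336/38 = 11.6.
Step 4 — Bandwidth: Δω = ω₀/Q = 1131 rad/s; BW = Δω/(2π) = 180 Hz.

(a) f₀ = 2088 Hz  (b) Q = 11.6  (c) BW = 180 Hz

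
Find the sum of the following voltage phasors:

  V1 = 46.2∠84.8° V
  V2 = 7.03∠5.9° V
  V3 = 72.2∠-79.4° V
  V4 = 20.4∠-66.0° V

Step 1 — Convert each phasor to rectangular form:
  V1 = 46.2·(cos(84.8°) + j·sin(84.8°)) = 4.187 + j46.01 V
  V2 = 7.03·(cos(5.9°) + j·sin(5.9°)) = 6.993 + j0.7226 V
  V3 = 72.2·(cos(-79.4°) + j·sin(-79.4°)) = 13.28 - j70.97 V
  V4 = 20.4·(cos(-66.0°) + j·sin(-66.0°)) = 8.297 - j18.64 V
Step 2 — Sum components: V_total = 32.76 - j42.87 V.
Step 3 — Convert to polar: |V_total| = 53.95 V, ∠V_total = -52.6°.

V_total = 53.95∠-52.6° V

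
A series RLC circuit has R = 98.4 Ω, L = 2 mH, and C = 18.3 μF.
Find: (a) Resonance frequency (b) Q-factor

Step 1 — Resonance condition Im(Z)=0 gives ω₀ = 1/√(LC).
Step 2 — ω₀ = 1/√(0.002·1.83e-05) = 5227 rad/s.
Step 3 — f₀ = ω₀/(2π) = 831.9 Hz.
Step 4 — Series Q: Q = ω₀L/R = 5227·0.002/98.4 = 0.1062.

(a) f₀ = 831.9 Hz  (b) Q = 0.1062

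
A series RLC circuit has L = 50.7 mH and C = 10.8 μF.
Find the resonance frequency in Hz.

Step 1 — Resonance condition Im(Z)=0 gives ω₀ = 1/√(LC).
Step 2 — ω₀ = 1/√(0.0507·1.08e-05) = 1351 rad/s.
Step 3 — f₀ = ω₀/(2π) = 215.1 Hz.

f₀ = 215.1 Hz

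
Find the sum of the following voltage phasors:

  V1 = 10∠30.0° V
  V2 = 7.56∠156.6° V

Step 1 — Convert each phasor to rectangular form:
  V1 = 10·(cos(30.0°) + j·sin(30.0°)) = 8.66 + j5 V
  V2 = 7.56·(cos(156.6°) + j·sin(156.6°)) = -6.938 + j3.002 V
Step 2 — Sum components: V_total = 1.722 + j8.002 V.
Step 3 — Convert to polar: |V_total| = 8.186 V, ∠V_total = 77.9°.

V_total = 8.186∠77.9° V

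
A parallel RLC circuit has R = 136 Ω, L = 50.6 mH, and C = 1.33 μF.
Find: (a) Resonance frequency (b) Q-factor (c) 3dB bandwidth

Step 1 — Resonance: ω₀ = 1/√(LC) = 1/√(0.0506·1.33e-06) = 3855 rad/s.
Step 2 — f₀ = ω₀/(2π) = 613.5 Hz.
Step 3 — Parallel Q: Q = R/(ω₀L) = 136/(3855·0.0506) = 0.6973.
Step 4 — Bandwidth: Δω = ω₀/Q = 5529 rad/s; BW = Δω/(2π) = 879.9 Hz.

(a) f₀ = 613.5 Hz  (b) Q = 0.6973  (c) BW = 879.9 Hz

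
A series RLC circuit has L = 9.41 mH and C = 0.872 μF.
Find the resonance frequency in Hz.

Step 1 — Resonance condition Im(Z)=0 gives ω₀ = 1/√(LC).
Step 2 — ω₀ = 1/√(0.00941·8.72e-07) = 1.104e+04 rad/s.
Step 3 — f₀ = ω₀/(2π) = 1757 Hz.

f₀ = 1757 Hz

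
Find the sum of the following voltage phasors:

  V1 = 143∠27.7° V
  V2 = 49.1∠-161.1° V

Step 1 — Convert each phasor to rectangular form:
  V1 = 143·(cos(27.7°) + j·sin(27.7°)) = 126.6 + j66.47 V
  V2 = 49.1·(cos(-161.1°) + j·sin(-161.1°)) = -46.45 - j15.9 V
Step 2 — Sum components: V_total = 80.16 + j50.57 V.
Step 3 — Convert to polar: |V_total| = 94.78 V, ∠V_total = 32.2°.

V_total = 94.78∠32.2° V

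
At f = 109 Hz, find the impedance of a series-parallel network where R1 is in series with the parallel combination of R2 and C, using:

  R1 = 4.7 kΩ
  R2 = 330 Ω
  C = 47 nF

Step 1 — Angular frequency: ω = 2π·f = 2π·109 = 684.9 rad/s.
Step 2 — Component impedances:
  R1: Z = R = 4700 Ω
  R2: Z = R = 330 Ω
  C: Z = 1/(jωC) = -j/(ω·C) = 0 - j3.107e+04 Ω
Step 3 — Parallel branch: R2 || C = 1/(1/R2 + 1/C) = 330 - j3.505 Ω.
Step 4 — Series with R1: Z_total = R1 + (R2 || C) = 5030 - j3.505 Ω = 5030∠-0.0° Ω.

Z = 5030 - j3.505 Ω = 5030∠-0.0° Ω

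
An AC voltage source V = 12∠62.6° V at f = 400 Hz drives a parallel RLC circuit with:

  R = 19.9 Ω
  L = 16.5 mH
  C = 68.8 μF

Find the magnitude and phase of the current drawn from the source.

Step 1 — Angular frequency: ω = 2π·f = 2π·400 = 2513 rad/s.
Step 2 — Component impedances:
  R: Z = R = 19.9 Ω
  L: Z = jωL = j·2513·0.0165 = 0 + j41.47 Ω
  C: Z = 1/(jωC) = -j/(ω·C) = 0 - j5.783 Ω
Step 3 — Parallel combination: 1/Z_total = 1/R + 1/L + 1/C; Z_total = 2.037 - j6.032 Ω = 6.367∠-71.3° Ω.
Step 4 — Source phasor: V = 12∠62.6° V = 5.522 + j10.65 V.
Step 5 — Ohm's law: I = V / Z_total = (5.522 + j10.65) / (2.037 - j6.032) = -1.308 + j1.357 A.
Step 6 — Convert to polar: |I| = 1.885 A, ∠I = 133.9°.

I = 1.885∠133.9° A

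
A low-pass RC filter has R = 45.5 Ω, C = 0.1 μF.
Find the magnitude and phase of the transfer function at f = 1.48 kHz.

Step 1 — Angular frequency: ω = 2π·1480 = 9299 rad/s.
Step 2 — Transfer function: H(jω) = 1/(1 + jωRC).
Step 3 — Denominator: 1 + jωRC = 1 + j·9299·45.5·1e-07 = 1 + j0.04231.
Step 4 — H = 0.9982 - j0.04224.
Step 5 — Magnitude: |H| = 0.9991 (-0.0 dB); phase: φ = -2.4°.

|H| = 0.9991 (-0.0 dB), φ = -2.4°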